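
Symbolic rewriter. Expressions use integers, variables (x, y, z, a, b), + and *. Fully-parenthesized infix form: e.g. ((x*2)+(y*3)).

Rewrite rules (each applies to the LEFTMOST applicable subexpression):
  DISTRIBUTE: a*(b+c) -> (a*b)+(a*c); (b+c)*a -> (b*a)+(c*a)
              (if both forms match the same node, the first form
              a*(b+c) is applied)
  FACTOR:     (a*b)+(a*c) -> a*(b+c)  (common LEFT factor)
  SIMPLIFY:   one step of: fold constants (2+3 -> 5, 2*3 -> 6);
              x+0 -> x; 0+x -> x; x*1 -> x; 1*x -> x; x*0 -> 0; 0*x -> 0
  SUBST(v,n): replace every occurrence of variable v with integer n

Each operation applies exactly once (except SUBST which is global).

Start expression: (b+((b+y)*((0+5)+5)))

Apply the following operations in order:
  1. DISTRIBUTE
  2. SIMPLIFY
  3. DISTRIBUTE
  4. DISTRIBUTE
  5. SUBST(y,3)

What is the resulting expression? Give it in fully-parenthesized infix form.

Answer: (b+(((b*5)+(3*5))+((b*5)+(3*5))))

Derivation:
Start: (b+((b+y)*((0+5)+5)))
Apply DISTRIBUTE at R (target: ((b+y)*((0+5)+5))): (b+((b+y)*((0+5)+5))) -> (b+(((b+y)*(0+5))+((b+y)*5)))
Apply SIMPLIFY at RLR (target: (0+5)): (b+(((b+y)*(0+5))+((b+y)*5))) -> (b+(((b+y)*5)+((b+y)*5)))
Apply DISTRIBUTE at RL (target: ((b+y)*5)): (b+(((b+y)*5)+((b+y)*5))) -> (b+(((b*5)+(y*5))+((b+y)*5)))
Apply DISTRIBUTE at RR (target: ((b+y)*5)): (b+(((b*5)+(y*5))+((b+y)*5))) -> (b+(((b*5)+(y*5))+((b*5)+(y*5))))
Apply SUBST(y,3): (b+(((b*5)+(y*5))+((b*5)+(y*5)))) -> (b+(((b*5)+(3*5))+((b*5)+(3*5))))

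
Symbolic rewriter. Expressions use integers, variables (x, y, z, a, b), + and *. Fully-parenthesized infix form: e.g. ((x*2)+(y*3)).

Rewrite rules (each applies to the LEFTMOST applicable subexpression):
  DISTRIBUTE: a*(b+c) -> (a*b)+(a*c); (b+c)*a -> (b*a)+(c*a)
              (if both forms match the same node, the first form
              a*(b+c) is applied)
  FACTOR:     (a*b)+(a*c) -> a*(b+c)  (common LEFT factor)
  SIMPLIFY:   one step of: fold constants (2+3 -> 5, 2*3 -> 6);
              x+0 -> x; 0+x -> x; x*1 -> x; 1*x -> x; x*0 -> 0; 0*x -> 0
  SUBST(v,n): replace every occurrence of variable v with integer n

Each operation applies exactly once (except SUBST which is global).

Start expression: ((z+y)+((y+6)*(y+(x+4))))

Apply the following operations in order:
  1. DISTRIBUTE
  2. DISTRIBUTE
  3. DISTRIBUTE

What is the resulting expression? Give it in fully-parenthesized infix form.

Start: ((z+y)+((y+6)*(y+(x+4))))
Apply DISTRIBUTE at R (target: ((y+6)*(y+(x+4)))): ((z+y)+((y+6)*(y+(x+4)))) -> ((z+y)+(((y+6)*y)+((y+6)*(x+4))))
Apply DISTRIBUTE at RL (target: ((y+6)*y)): ((z+y)+(((y+6)*y)+((y+6)*(x+4)))) -> ((z+y)+(((y*y)+(6*y))+((y+6)*(x+4))))
Apply DISTRIBUTE at RR (target: ((y+6)*(x+4))): ((z+y)+(((y*y)+(6*y))+((y+6)*(x+4)))) -> ((z+y)+(((y*y)+(6*y))+(((y+6)*x)+((y+6)*4))))

Answer: ((z+y)+(((y*y)+(6*y))+(((y+6)*x)+((y+6)*4))))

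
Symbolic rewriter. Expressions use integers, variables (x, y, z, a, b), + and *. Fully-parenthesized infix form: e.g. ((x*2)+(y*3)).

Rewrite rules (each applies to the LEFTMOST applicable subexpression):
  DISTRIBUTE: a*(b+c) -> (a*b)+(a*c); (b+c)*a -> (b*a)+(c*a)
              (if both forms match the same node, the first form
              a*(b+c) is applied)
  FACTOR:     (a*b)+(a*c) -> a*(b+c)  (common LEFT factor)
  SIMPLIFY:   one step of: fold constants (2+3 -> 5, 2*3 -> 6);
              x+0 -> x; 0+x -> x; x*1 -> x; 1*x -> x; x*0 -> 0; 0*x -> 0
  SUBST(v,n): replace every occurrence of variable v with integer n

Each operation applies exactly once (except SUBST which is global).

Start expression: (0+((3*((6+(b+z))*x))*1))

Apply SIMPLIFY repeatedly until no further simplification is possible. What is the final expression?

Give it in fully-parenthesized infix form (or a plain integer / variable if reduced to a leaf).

Answer: (3*((6+(b+z))*x))

Derivation:
Start: (0+((3*((6+(b+z))*x))*1))
Step 1: at root: (0+((3*((6+(b+z))*x))*1)) -> ((3*((6+(b+z))*x))*1); overall: (0+((3*((6+(b+z))*x))*1)) -> ((3*((6+(b+z))*x))*1)
Step 2: at root: ((3*((6+(b+z))*x))*1) -> (3*((6+(b+z))*x)); overall: ((3*((6+(b+z))*x))*1) -> (3*((6+(b+z))*x))
Fixed point: (3*((6+(b+z))*x))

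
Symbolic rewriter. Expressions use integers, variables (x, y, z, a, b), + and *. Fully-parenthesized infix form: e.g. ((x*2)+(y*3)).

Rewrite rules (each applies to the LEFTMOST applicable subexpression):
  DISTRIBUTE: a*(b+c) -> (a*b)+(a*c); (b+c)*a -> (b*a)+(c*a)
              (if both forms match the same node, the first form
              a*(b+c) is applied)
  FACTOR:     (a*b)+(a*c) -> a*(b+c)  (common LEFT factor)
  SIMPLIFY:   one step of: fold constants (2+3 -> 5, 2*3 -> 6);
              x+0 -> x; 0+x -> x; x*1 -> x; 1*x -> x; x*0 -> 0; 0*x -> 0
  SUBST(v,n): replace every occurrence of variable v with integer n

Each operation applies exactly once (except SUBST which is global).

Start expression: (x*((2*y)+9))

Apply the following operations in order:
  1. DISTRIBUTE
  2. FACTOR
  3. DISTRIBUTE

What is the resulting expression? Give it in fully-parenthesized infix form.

Answer: ((x*(2*y))+(x*9))

Derivation:
Start: (x*((2*y)+9))
Apply DISTRIBUTE at root (target: (x*((2*y)+9))): (x*((2*y)+9)) -> ((x*(2*y))+(x*9))
Apply FACTOR at root (target: ((x*(2*y))+(x*9))): ((x*(2*y))+(x*9)) -> (x*((2*y)+9))
Apply DISTRIBUTE at root (target: (x*((2*y)+9))): (x*((2*y)+9)) -> ((x*(2*y))+(x*9))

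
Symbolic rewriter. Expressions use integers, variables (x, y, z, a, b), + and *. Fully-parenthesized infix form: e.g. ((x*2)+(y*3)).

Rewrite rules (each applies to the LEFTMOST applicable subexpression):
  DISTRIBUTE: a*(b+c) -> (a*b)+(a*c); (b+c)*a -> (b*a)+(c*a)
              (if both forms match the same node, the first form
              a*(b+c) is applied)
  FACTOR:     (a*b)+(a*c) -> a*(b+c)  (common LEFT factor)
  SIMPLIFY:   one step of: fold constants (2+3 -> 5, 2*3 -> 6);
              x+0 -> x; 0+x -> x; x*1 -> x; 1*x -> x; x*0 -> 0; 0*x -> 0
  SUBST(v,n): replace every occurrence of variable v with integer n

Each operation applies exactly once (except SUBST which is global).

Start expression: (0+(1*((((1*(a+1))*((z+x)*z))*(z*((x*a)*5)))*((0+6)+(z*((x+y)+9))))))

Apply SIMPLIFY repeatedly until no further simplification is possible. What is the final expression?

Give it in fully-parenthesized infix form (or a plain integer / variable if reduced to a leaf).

Start: (0+(1*((((1*(a+1))*((z+x)*z))*(z*((x*a)*5)))*((0+6)+(z*((x+y)+9))))))
Step 1: at root: (0+(1*((((1*(a+1))*((z+x)*z))*(z*((x*a)*5)))*((0+6)+(z*((x+y)+9)))))) -> (1*((((1*(a+1))*((z+x)*z))*(z*((x*a)*5)))*((0+6)+(z*((x+y)+9))))); overall: (0+(1*((((1*(a+1))*((z+x)*z))*(z*((x*a)*5)))*((0+6)+(z*((x+y)+9)))))) -> (1*((((1*(a+1))*((z+x)*z))*(z*((x*a)*5)))*((0+6)+(z*((x+y)+9)))))
Step 2: at root: (1*((((1*(a+1))*((z+x)*z))*(z*((x*a)*5)))*((0+6)+(z*((x+y)+9))))) -> ((((1*(a+1))*((z+x)*z))*(z*((x*a)*5)))*((0+6)+(z*((x+y)+9)))); overall: (1*((((1*(a+1))*((z+x)*z))*(z*((x*a)*5)))*((0+6)+(z*((x+y)+9))))) -> ((((1*(a+1))*((z+x)*z))*(z*((x*a)*5)))*((0+6)+(z*((x+y)+9))))
Step 3: at LLL: (1*(a+1)) -> (a+1); overall: ((((1*(a+1))*((z+x)*z))*(z*((x*a)*5)))*((0+6)+(z*((x+y)+9)))) -> ((((a+1)*((z+x)*z))*(z*((x*a)*5)))*((0+6)+(z*((x+y)+9))))
Step 4: at RL: (0+6) -> 6; overall: ((((a+1)*((z+x)*z))*(z*((x*a)*5)))*((0+6)+(z*((x+y)+9)))) -> ((((a+1)*((z+x)*z))*(z*((x*a)*5)))*(6+(z*((x+y)+9))))
Fixed point: ((((a+1)*((z+x)*z))*(z*((x*a)*5)))*(6+(z*((x+y)+9))))

Answer: ((((a+1)*((z+x)*z))*(z*((x*a)*5)))*(6+(z*((x+y)+9))))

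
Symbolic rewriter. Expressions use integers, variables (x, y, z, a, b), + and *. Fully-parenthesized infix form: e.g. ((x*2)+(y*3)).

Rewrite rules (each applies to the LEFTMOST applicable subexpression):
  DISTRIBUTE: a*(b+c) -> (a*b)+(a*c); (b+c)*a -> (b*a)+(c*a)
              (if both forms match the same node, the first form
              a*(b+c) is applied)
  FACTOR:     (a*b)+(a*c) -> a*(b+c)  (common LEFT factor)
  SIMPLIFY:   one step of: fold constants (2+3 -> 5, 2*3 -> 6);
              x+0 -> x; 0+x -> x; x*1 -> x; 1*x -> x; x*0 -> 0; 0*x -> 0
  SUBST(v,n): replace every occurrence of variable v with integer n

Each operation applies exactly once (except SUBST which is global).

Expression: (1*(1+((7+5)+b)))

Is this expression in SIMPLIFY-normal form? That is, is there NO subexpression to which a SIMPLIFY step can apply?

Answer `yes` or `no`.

Answer: no

Derivation:
Expression: (1*(1+((7+5)+b)))
Scanning for simplifiable subexpressions (pre-order)...
  at root: (1*(1+((7+5)+b))) (SIMPLIFIABLE)
  at R: (1+((7+5)+b)) (not simplifiable)
  at RR: ((7+5)+b) (not simplifiable)
  at RRL: (7+5) (SIMPLIFIABLE)
Found simplifiable subexpr at path root: (1*(1+((7+5)+b)))
One SIMPLIFY step would give: (1+((7+5)+b))
-> NOT in normal form.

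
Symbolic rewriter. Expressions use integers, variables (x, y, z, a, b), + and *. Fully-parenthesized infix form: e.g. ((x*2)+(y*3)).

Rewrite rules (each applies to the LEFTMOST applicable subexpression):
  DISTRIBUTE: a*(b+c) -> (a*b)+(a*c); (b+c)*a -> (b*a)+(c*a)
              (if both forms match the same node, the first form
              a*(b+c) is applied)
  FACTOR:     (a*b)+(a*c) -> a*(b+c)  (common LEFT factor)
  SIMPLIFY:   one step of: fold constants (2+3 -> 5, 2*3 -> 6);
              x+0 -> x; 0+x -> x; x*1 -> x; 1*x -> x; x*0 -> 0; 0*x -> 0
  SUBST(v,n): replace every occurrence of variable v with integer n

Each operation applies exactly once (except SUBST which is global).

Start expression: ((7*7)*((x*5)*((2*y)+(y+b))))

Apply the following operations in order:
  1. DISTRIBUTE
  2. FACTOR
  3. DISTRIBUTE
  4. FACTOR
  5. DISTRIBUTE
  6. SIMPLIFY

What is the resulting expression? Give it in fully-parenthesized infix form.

Answer: (49*(((x*5)*(2*y))+((x*5)*(y+b))))

Derivation:
Start: ((7*7)*((x*5)*((2*y)+(y+b))))
Apply DISTRIBUTE at R (target: ((x*5)*((2*y)+(y+b)))): ((7*7)*((x*5)*((2*y)+(y+b)))) -> ((7*7)*(((x*5)*(2*y))+((x*5)*(y+b))))
Apply FACTOR at R (target: (((x*5)*(2*y))+((x*5)*(y+b)))): ((7*7)*(((x*5)*(2*y))+((x*5)*(y+b)))) -> ((7*7)*((x*5)*((2*y)+(y+b))))
Apply DISTRIBUTE at R (target: ((x*5)*((2*y)+(y+b)))): ((7*7)*((x*5)*((2*y)+(y+b)))) -> ((7*7)*(((x*5)*(2*y))+((x*5)*(y+b))))
Apply FACTOR at R (target: (((x*5)*(2*y))+((x*5)*(y+b)))): ((7*7)*(((x*5)*(2*y))+((x*5)*(y+b)))) -> ((7*7)*((x*5)*((2*y)+(y+b))))
Apply DISTRIBUTE at R (target: ((x*5)*((2*y)+(y+b)))): ((7*7)*((x*5)*((2*y)+(y+b)))) -> ((7*7)*(((x*5)*(2*y))+((x*5)*(y+b))))
Apply SIMPLIFY at L (target: (7*7)): ((7*7)*(((x*5)*(2*y))+((x*5)*(y+b)))) -> (49*(((x*5)*(2*y))+((x*5)*(y+b))))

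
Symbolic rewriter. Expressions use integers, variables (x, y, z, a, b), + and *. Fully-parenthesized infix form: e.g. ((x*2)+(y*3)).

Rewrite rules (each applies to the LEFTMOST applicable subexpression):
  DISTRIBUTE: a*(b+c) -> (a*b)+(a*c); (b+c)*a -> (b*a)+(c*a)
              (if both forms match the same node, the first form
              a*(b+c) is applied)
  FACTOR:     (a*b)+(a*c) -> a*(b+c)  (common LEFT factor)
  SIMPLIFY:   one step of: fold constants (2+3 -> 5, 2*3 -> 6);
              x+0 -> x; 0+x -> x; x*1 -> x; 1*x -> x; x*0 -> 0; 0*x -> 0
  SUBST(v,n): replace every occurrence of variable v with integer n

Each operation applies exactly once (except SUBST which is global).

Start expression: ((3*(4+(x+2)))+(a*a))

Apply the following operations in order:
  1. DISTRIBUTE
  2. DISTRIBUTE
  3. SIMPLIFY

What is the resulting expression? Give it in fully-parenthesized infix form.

Answer: ((12+((3*x)+(3*2)))+(a*a))

Derivation:
Start: ((3*(4+(x+2)))+(a*a))
Apply DISTRIBUTE at L (target: (3*(4+(x+2)))): ((3*(4+(x+2)))+(a*a)) -> (((3*4)+(3*(x+2)))+(a*a))
Apply DISTRIBUTE at LR (target: (3*(x+2))): (((3*4)+(3*(x+2)))+(a*a)) -> (((3*4)+((3*x)+(3*2)))+(a*a))
Apply SIMPLIFY at LL (target: (3*4)): (((3*4)+((3*x)+(3*2)))+(a*a)) -> ((12+((3*x)+(3*2)))+(a*a))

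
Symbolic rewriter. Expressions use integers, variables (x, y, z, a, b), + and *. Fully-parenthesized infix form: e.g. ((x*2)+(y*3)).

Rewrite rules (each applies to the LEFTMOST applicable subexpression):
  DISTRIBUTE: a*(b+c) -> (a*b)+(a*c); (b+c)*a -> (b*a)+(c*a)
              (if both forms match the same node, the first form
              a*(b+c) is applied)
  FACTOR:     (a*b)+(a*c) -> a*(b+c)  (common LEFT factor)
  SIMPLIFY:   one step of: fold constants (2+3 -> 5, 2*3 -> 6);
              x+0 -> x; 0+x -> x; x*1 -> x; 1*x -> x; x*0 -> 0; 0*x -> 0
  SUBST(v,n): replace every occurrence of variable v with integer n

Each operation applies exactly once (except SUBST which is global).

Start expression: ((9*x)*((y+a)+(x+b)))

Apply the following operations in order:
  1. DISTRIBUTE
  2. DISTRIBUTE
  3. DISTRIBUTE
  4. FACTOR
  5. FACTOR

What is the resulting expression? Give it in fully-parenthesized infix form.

Start: ((9*x)*((y+a)+(x+b)))
Apply DISTRIBUTE at root (target: ((9*x)*((y+a)+(x+b)))): ((9*x)*((y+a)+(x+b))) -> (((9*x)*(y+a))+((9*x)*(x+b)))
Apply DISTRIBUTE at L (target: ((9*x)*(y+a))): (((9*x)*(y+a))+((9*x)*(x+b))) -> ((((9*x)*y)+((9*x)*a))+((9*x)*(x+b)))
Apply DISTRIBUTE at R (target: ((9*x)*(x+b))): ((((9*x)*y)+((9*x)*a))+((9*x)*(x+b))) -> ((((9*x)*y)+((9*x)*a))+(((9*x)*x)+((9*x)*b)))
Apply FACTOR at L (target: (((9*x)*y)+((9*x)*a))): ((((9*x)*y)+((9*x)*a))+(((9*x)*x)+((9*x)*b))) -> (((9*x)*(y+a))+(((9*x)*x)+((9*x)*b)))
Apply FACTOR at R (target: (((9*x)*x)+((9*x)*b))): (((9*x)*(y+a))+(((9*x)*x)+((9*x)*b))) -> (((9*x)*(y+a))+((9*x)*(x+b)))

Answer: (((9*x)*(y+a))+((9*x)*(x+b)))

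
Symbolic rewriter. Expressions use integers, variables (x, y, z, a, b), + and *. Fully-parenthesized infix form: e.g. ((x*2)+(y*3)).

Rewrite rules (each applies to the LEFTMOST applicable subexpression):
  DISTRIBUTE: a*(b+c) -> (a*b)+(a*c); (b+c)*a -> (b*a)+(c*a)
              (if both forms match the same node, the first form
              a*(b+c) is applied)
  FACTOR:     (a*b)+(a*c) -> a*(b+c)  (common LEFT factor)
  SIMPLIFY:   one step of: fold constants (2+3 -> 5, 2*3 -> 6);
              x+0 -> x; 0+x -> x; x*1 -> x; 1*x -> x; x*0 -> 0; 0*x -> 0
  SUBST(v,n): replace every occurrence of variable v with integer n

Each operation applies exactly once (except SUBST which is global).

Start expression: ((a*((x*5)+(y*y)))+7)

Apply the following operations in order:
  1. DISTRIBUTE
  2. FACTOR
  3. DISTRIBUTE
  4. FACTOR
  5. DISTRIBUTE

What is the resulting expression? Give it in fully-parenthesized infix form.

Start: ((a*((x*5)+(y*y)))+7)
Apply DISTRIBUTE at L (target: (a*((x*5)+(y*y)))): ((a*((x*5)+(y*y)))+7) -> (((a*(x*5))+(a*(y*y)))+7)
Apply FACTOR at L (target: ((a*(x*5))+(a*(y*y)))): (((a*(x*5))+(a*(y*y)))+7) -> ((a*((x*5)+(y*y)))+7)
Apply DISTRIBUTE at L (target: (a*((x*5)+(y*y)))): ((a*((x*5)+(y*y)))+7) -> (((a*(x*5))+(a*(y*y)))+7)
Apply FACTOR at L (target: ((a*(x*5))+(a*(y*y)))): (((a*(x*5))+(a*(y*y)))+7) -> ((a*((x*5)+(y*y)))+7)
Apply DISTRIBUTE at L (target: (a*((x*5)+(y*y)))): ((a*((x*5)+(y*y)))+7) -> (((a*(x*5))+(a*(y*y)))+7)

Answer: (((a*(x*5))+(a*(y*y)))+7)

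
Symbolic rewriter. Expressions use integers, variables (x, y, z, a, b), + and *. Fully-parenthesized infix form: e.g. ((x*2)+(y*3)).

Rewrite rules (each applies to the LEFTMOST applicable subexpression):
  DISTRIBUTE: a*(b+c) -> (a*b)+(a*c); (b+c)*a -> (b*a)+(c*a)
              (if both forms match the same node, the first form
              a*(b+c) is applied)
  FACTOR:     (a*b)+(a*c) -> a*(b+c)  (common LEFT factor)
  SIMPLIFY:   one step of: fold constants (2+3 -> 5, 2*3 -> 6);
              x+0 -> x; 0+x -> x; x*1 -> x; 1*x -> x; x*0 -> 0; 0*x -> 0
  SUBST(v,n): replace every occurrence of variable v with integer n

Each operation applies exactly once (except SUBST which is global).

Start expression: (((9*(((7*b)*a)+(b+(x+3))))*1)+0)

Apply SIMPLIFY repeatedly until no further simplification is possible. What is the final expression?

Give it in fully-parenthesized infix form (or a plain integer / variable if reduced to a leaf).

Answer: (9*(((7*b)*a)+(b+(x+3))))

Derivation:
Start: (((9*(((7*b)*a)+(b+(x+3))))*1)+0)
Step 1: at root: (((9*(((7*b)*a)+(b+(x+3))))*1)+0) -> ((9*(((7*b)*a)+(b+(x+3))))*1); overall: (((9*(((7*b)*a)+(b+(x+3))))*1)+0) -> ((9*(((7*b)*a)+(b+(x+3))))*1)
Step 2: at root: ((9*(((7*b)*a)+(b+(x+3))))*1) -> (9*(((7*b)*a)+(b+(x+3)))); overall: ((9*(((7*b)*a)+(b+(x+3))))*1) -> (9*(((7*b)*a)+(b+(x+3))))
Fixed point: (9*(((7*b)*a)+(b+(x+3))))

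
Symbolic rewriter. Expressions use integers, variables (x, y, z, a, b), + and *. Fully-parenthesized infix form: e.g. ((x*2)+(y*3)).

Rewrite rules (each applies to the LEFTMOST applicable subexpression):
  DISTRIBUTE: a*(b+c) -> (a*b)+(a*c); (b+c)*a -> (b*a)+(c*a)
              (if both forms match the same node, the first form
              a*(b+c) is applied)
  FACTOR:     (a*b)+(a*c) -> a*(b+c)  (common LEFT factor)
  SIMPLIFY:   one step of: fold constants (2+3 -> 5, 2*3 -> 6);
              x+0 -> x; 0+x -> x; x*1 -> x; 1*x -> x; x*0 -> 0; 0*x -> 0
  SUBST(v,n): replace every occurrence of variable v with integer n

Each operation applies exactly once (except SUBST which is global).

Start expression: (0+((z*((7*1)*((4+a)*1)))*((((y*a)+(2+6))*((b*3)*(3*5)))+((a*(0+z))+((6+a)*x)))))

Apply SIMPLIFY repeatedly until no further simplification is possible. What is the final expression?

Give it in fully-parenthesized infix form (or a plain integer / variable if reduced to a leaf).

Answer: ((z*(7*(4+a)))*((((y*a)+8)*((b*3)*15))+((a*z)+((6+a)*x))))

Derivation:
Start: (0+((z*((7*1)*((4+a)*1)))*((((y*a)+(2+6))*((b*3)*(3*5)))+((a*(0+z))+((6+a)*x)))))
Step 1: at root: (0+((z*((7*1)*((4+a)*1)))*((((y*a)+(2+6))*((b*3)*(3*5)))+((a*(0+z))+((6+a)*x))))) -> ((z*((7*1)*((4+a)*1)))*((((y*a)+(2+6))*((b*3)*(3*5)))+((a*(0+z))+((6+a)*x)))); overall: (0+((z*((7*1)*((4+a)*1)))*((((y*a)+(2+6))*((b*3)*(3*5)))+((a*(0+z))+((6+a)*x))))) -> ((z*((7*1)*((4+a)*1)))*((((y*a)+(2+6))*((b*3)*(3*5)))+((a*(0+z))+((6+a)*x))))
Step 2: at LRL: (7*1) -> 7; overall: ((z*((7*1)*((4+a)*1)))*((((y*a)+(2+6))*((b*3)*(3*5)))+((a*(0+z))+((6+a)*x)))) -> ((z*(7*((4+a)*1)))*((((y*a)+(2+6))*((b*3)*(3*5)))+((a*(0+z))+((6+a)*x))))
Step 3: at LRR: ((4+a)*1) -> (4+a); overall: ((z*(7*((4+a)*1)))*((((y*a)+(2+6))*((b*3)*(3*5)))+((a*(0+z))+((6+a)*x)))) -> ((z*(7*(4+a)))*((((y*a)+(2+6))*((b*3)*(3*5)))+((a*(0+z))+((6+a)*x))))
Step 4: at RLLR: (2+6) -> 8; overall: ((z*(7*(4+a)))*((((y*a)+(2+6))*((b*3)*(3*5)))+((a*(0+z))+((6+a)*x)))) -> ((z*(7*(4+a)))*((((y*a)+8)*((b*3)*(3*5)))+((a*(0+z))+((6+a)*x))))
Step 5: at RLRR: (3*5) -> 15; overall: ((z*(7*(4+a)))*((((y*a)+8)*((b*3)*(3*5)))+((a*(0+z))+((6+a)*x)))) -> ((z*(7*(4+a)))*((((y*a)+8)*((b*3)*15))+((a*(0+z))+((6+a)*x))))
Step 6: at RRLR: (0+z) -> z; overall: ((z*(7*(4+a)))*((((y*a)+8)*((b*3)*15))+((a*(0+z))+((6+a)*x)))) -> ((z*(7*(4+a)))*((((y*a)+8)*((b*3)*15))+((a*z)+((6+a)*x))))
Fixed point: ((z*(7*(4+a)))*((((y*a)+8)*((b*3)*15))+((a*z)+((6+a)*x))))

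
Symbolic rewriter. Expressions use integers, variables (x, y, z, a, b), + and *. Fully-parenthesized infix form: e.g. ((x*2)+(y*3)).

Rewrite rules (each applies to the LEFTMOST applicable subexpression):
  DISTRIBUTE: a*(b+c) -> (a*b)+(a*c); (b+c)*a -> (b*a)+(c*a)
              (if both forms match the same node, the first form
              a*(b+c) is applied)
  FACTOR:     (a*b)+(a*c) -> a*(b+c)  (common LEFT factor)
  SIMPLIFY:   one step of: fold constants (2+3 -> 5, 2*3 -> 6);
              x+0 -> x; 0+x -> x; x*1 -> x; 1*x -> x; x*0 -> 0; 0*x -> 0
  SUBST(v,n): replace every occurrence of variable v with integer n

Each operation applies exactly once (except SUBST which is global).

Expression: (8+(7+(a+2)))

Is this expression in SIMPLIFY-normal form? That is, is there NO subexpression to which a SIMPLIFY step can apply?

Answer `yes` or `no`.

Answer: yes

Derivation:
Expression: (8+(7+(a+2)))
Scanning for simplifiable subexpressions (pre-order)...
  at root: (8+(7+(a+2))) (not simplifiable)
  at R: (7+(a+2)) (not simplifiable)
  at RR: (a+2) (not simplifiable)
Result: no simplifiable subexpression found -> normal form.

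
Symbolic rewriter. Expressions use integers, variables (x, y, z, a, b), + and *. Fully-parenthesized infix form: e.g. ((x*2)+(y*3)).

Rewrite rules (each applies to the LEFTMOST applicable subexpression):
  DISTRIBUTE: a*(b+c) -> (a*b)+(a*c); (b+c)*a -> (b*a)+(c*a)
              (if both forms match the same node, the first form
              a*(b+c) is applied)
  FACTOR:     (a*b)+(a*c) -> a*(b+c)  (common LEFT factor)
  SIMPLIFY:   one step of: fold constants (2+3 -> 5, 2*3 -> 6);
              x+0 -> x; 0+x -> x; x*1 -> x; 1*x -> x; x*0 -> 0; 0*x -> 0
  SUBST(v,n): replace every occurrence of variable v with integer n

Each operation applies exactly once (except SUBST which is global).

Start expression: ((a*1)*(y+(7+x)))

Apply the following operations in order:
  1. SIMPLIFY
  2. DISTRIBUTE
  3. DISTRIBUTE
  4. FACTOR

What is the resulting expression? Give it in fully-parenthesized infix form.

Start: ((a*1)*(y+(7+x)))
Apply SIMPLIFY at L (target: (a*1)): ((a*1)*(y+(7+x))) -> (a*(y+(7+x)))
Apply DISTRIBUTE at root (target: (a*(y+(7+x)))): (a*(y+(7+x))) -> ((a*y)+(a*(7+x)))
Apply DISTRIBUTE at R (target: (a*(7+x))): ((a*y)+(a*(7+x))) -> ((a*y)+((a*7)+(a*x)))
Apply FACTOR at R (target: ((a*7)+(a*x))): ((a*y)+((a*7)+(a*x))) -> ((a*y)+(a*(7+x)))

Answer: ((a*y)+(a*(7+x)))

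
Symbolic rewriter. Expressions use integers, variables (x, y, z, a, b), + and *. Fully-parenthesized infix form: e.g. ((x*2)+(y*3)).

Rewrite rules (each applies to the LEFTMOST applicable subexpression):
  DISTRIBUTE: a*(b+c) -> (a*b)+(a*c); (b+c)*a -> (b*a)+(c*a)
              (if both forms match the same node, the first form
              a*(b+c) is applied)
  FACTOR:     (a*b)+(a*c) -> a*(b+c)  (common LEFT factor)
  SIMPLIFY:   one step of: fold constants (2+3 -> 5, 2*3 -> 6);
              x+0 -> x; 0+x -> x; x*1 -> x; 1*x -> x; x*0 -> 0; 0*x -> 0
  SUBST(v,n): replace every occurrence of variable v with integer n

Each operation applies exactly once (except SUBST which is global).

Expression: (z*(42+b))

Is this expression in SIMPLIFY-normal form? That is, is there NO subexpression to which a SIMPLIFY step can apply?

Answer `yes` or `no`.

Expression: (z*(42+b))
Scanning for simplifiable subexpressions (pre-order)...
  at root: (z*(42+b)) (not simplifiable)
  at R: (42+b) (not simplifiable)
Result: no simplifiable subexpression found -> normal form.

Answer: yes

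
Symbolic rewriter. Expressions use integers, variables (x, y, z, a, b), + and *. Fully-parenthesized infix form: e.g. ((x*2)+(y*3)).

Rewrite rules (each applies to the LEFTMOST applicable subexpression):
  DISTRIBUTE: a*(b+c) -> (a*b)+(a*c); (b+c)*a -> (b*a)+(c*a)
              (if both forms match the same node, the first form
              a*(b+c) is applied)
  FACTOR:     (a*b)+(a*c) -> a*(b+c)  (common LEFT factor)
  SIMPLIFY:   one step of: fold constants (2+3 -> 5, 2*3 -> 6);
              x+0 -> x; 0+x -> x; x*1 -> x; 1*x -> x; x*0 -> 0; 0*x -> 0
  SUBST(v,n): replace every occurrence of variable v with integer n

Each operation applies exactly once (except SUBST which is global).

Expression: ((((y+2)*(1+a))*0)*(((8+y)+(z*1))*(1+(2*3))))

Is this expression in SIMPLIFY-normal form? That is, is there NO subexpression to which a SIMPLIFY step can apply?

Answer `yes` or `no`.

Expression: ((((y+2)*(1+a))*0)*(((8+y)+(z*1))*(1+(2*3))))
Scanning for simplifiable subexpressions (pre-order)...
  at root: ((((y+2)*(1+a))*0)*(((8+y)+(z*1))*(1+(2*3)))) (not simplifiable)
  at L: (((y+2)*(1+a))*0) (SIMPLIFIABLE)
  at LL: ((y+2)*(1+a)) (not simplifiable)
  at LLL: (y+2) (not simplifiable)
  at LLR: (1+a) (not simplifiable)
  at R: (((8+y)+(z*1))*(1+(2*3))) (not simplifiable)
  at RL: ((8+y)+(z*1)) (not simplifiable)
  at RLL: (8+y) (not simplifiable)
  at RLR: (z*1) (SIMPLIFIABLE)
  at RR: (1+(2*3)) (not simplifiable)
  at RRR: (2*3) (SIMPLIFIABLE)
Found simplifiable subexpr at path L: (((y+2)*(1+a))*0)
One SIMPLIFY step would give: (0*(((8+y)+(z*1))*(1+(2*3))))
-> NOT in normal form.

Answer: no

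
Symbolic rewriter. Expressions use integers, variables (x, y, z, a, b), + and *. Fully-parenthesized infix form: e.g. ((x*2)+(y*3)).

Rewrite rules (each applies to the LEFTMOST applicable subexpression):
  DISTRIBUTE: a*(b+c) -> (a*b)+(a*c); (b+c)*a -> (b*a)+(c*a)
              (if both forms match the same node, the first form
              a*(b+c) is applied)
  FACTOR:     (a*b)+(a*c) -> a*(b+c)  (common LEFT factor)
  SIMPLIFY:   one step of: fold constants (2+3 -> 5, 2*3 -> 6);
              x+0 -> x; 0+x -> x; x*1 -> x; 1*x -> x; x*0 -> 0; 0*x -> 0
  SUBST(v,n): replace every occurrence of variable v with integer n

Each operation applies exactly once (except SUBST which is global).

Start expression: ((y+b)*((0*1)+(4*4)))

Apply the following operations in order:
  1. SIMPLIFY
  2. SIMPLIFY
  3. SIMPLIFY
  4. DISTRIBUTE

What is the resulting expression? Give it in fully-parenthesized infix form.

Answer: ((y*16)+(b*16))

Derivation:
Start: ((y+b)*((0*1)+(4*4)))
Apply SIMPLIFY at RL (target: (0*1)): ((y+b)*((0*1)+(4*4))) -> ((y+b)*(0+(4*4)))
Apply SIMPLIFY at R (target: (0+(4*4))): ((y+b)*(0+(4*4))) -> ((y+b)*(4*4))
Apply SIMPLIFY at R (target: (4*4)): ((y+b)*(4*4)) -> ((y+b)*16)
Apply DISTRIBUTE at root (target: ((y+b)*16)): ((y+b)*16) -> ((y*16)+(b*16))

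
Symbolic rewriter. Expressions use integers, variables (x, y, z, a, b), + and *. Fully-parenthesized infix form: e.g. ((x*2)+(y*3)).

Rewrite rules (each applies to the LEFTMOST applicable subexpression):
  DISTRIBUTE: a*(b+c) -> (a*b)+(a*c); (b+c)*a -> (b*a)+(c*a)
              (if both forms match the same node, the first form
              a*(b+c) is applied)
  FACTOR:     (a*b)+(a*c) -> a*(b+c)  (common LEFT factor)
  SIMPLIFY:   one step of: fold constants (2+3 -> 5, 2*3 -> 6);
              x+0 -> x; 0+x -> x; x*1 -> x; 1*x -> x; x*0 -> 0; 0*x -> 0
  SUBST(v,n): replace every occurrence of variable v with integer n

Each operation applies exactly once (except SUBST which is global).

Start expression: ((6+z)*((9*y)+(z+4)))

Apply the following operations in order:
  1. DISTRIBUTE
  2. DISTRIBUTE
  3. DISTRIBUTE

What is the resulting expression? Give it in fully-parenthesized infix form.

Start: ((6+z)*((9*y)+(z+4)))
Apply DISTRIBUTE at root (target: ((6+z)*((9*y)+(z+4)))): ((6+z)*((9*y)+(z+4))) -> (((6+z)*(9*y))+((6+z)*(z+4)))
Apply DISTRIBUTE at L (target: ((6+z)*(9*y))): (((6+z)*(9*y))+((6+z)*(z+4))) -> (((6*(9*y))+(z*(9*y)))+((6+z)*(z+4)))
Apply DISTRIBUTE at R (target: ((6+z)*(z+4))): (((6*(9*y))+(z*(9*y)))+((6+z)*(z+4))) -> (((6*(9*y))+(z*(9*y)))+(((6+z)*z)+((6+z)*4)))

Answer: (((6*(9*y))+(z*(9*y)))+(((6+z)*z)+((6+z)*4)))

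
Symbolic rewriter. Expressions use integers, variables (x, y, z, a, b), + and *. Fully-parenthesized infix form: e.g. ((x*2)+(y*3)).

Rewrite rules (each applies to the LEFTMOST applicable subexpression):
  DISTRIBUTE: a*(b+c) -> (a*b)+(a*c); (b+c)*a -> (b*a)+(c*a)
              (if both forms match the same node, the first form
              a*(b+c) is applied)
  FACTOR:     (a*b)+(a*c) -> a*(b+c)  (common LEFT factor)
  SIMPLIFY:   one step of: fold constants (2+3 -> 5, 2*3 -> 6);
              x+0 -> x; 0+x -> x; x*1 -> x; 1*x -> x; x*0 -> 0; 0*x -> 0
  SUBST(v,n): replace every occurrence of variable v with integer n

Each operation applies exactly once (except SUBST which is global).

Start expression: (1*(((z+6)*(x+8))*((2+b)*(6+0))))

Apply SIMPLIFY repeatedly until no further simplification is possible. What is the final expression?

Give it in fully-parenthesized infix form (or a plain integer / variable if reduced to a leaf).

Start: (1*(((z+6)*(x+8))*((2+b)*(6+0))))
Step 1: at root: (1*(((z+6)*(x+8))*((2+b)*(6+0)))) -> (((z+6)*(x+8))*((2+b)*(6+0))); overall: (1*(((z+6)*(x+8))*((2+b)*(6+0)))) -> (((z+6)*(x+8))*((2+b)*(6+0)))
Step 2: at RR: (6+0) -> 6; overall: (((z+6)*(x+8))*((2+b)*(6+0))) -> (((z+6)*(x+8))*((2+b)*6))
Fixed point: (((z+6)*(x+8))*((2+b)*6))

Answer: (((z+6)*(x+8))*((2+b)*6))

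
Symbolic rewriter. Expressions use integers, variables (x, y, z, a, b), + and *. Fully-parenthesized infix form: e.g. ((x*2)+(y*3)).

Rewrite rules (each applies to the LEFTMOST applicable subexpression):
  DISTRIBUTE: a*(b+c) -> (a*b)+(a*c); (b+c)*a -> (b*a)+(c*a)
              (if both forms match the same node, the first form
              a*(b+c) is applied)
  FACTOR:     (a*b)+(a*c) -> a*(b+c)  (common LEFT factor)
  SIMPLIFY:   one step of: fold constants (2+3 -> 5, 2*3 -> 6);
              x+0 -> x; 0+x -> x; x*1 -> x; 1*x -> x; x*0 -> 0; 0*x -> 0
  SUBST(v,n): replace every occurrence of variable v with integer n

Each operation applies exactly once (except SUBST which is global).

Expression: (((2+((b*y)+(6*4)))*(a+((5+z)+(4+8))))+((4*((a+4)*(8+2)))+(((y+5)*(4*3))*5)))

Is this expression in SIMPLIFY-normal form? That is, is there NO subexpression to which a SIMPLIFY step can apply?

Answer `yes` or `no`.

Answer: no

Derivation:
Expression: (((2+((b*y)+(6*4)))*(a+((5+z)+(4+8))))+((4*((a+4)*(8+2)))+(((y+5)*(4*3))*5)))
Scanning for simplifiable subexpressions (pre-order)...
  at root: (((2+((b*y)+(6*4)))*(a+((5+z)+(4+8))))+((4*((a+4)*(8+2)))+(((y+5)*(4*3))*5))) (not simplifiable)
  at L: ((2+((b*y)+(6*4)))*(a+((5+z)+(4+8)))) (not simplifiable)
  at LL: (2+((b*y)+(6*4))) (not simplifiable)
  at LLR: ((b*y)+(6*4)) (not simplifiable)
  at LLRL: (b*y) (not simplifiable)
  at LLRR: (6*4) (SIMPLIFIABLE)
  at LR: (a+((5+z)+(4+8))) (not simplifiable)
  at LRR: ((5+z)+(4+8)) (not simplifiable)
  at LRRL: (5+z) (not simplifiable)
  at LRRR: (4+8) (SIMPLIFIABLE)
  at R: ((4*((a+4)*(8+2)))+(((y+5)*(4*3))*5)) (not simplifiable)
  at RL: (4*((a+4)*(8+2))) (not simplifiable)
  at RLR: ((a+4)*(8+2)) (not simplifiable)
  at RLRL: (a+4) (not simplifiable)
  at RLRR: (8+2) (SIMPLIFIABLE)
  at RR: (((y+5)*(4*3))*5) (not simplifiable)
  at RRL: ((y+5)*(4*3)) (not simplifiable)
  at RRLL: (y+5) (not simplifiable)
  at RRLR: (4*3) (SIMPLIFIABLE)
Found simplifiable subexpr at path LLRR: (6*4)
One SIMPLIFY step would give: (((2+((b*y)+24))*(a+((5+z)+(4+8))))+((4*((a+4)*(8+2)))+(((y+5)*(4*3))*5)))
-> NOT in normal form.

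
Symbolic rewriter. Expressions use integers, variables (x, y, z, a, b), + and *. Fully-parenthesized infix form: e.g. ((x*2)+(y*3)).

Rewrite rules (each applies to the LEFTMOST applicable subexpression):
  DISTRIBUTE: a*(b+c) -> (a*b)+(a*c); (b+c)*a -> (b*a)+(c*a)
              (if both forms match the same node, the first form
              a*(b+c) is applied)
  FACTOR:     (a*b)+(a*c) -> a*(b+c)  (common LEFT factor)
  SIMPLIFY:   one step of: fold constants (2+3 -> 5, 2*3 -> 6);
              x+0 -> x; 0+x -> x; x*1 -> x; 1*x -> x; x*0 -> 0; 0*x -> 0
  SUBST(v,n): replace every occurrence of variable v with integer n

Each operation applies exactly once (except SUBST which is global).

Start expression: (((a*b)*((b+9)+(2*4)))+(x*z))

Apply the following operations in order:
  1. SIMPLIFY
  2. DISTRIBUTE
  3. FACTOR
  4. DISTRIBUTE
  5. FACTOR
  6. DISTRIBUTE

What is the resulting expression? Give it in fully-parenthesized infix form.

Start: (((a*b)*((b+9)+(2*4)))+(x*z))
Apply SIMPLIFY at LRR (target: (2*4)): (((a*b)*((b+9)+(2*4)))+(x*z)) -> (((a*b)*((b+9)+8))+(x*z))
Apply DISTRIBUTE at L (target: ((a*b)*((b+9)+8))): (((a*b)*((b+9)+8))+(x*z)) -> ((((a*b)*(b+9))+((a*b)*8))+(x*z))
Apply FACTOR at L (target: (((a*b)*(b+9))+((a*b)*8))): ((((a*b)*(b+9))+((a*b)*8))+(x*z)) -> (((a*b)*((b+9)+8))+(x*z))
Apply DISTRIBUTE at L (target: ((a*b)*((b+9)+8))): (((a*b)*((b+9)+8))+(x*z)) -> ((((a*b)*(b+9))+((a*b)*8))+(x*z))
Apply FACTOR at L (target: (((a*b)*(b+9))+((a*b)*8))): ((((a*b)*(b+9))+((a*b)*8))+(x*z)) -> (((a*b)*((b+9)+8))+(x*z))
Apply DISTRIBUTE at L (target: ((a*b)*((b+9)+8))): (((a*b)*((b+9)+8))+(x*z)) -> ((((a*b)*(b+9))+((a*b)*8))+(x*z))

Answer: ((((a*b)*(b+9))+((a*b)*8))+(x*z))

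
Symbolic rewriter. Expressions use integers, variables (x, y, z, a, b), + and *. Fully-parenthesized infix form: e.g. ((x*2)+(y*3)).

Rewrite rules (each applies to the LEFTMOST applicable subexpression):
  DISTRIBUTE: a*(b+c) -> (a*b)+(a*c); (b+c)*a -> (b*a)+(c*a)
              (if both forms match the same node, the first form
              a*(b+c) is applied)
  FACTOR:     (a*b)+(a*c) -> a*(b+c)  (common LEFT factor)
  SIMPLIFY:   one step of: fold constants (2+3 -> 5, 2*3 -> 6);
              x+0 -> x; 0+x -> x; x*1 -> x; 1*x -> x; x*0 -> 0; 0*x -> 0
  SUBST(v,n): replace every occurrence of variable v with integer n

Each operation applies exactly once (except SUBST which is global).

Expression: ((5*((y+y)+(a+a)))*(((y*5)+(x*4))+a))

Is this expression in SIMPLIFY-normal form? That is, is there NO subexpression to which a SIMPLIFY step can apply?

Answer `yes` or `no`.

Expression: ((5*((y+y)+(a+a)))*(((y*5)+(x*4))+a))
Scanning for simplifiable subexpressions (pre-order)...
  at root: ((5*((y+y)+(a+a)))*(((y*5)+(x*4))+a)) (not simplifiable)
  at L: (5*((y+y)+(a+a))) (not simplifiable)
  at LR: ((y+y)+(a+a)) (not simplifiable)
  at LRL: (y+y) (not simplifiable)
  at LRR: (a+a) (not simplifiable)
  at R: (((y*5)+(x*4))+a) (not simplifiable)
  at RL: ((y*5)+(x*4)) (not simplifiable)
  at RLL: (y*5) (not simplifiable)
  at RLR: (x*4) (not simplifiable)
Result: no simplifiable subexpression found -> normal form.

Answer: yes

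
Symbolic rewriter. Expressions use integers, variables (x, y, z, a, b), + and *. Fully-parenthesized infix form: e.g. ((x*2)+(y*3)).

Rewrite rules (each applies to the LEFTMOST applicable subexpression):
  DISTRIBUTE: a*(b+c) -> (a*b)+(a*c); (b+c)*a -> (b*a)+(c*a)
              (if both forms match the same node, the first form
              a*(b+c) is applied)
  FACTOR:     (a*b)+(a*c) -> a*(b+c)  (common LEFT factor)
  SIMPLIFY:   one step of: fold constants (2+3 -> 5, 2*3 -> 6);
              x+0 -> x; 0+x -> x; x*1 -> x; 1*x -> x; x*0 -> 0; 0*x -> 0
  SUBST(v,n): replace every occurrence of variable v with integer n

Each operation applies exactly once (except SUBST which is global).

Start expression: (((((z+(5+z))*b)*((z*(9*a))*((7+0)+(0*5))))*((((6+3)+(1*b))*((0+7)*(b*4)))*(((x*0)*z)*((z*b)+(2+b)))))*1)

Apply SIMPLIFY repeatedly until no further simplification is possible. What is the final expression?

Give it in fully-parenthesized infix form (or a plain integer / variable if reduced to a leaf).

Start: (((((z+(5+z))*b)*((z*(9*a))*((7+0)+(0*5))))*((((6+3)+(1*b))*((0+7)*(b*4)))*(((x*0)*z)*((z*b)+(2+b)))))*1)
Step 1: at root: (((((z+(5+z))*b)*((z*(9*a))*((7+0)+(0*5))))*((((6+3)+(1*b))*((0+7)*(b*4)))*(((x*0)*z)*((z*b)+(2+b)))))*1) -> ((((z+(5+z))*b)*((z*(9*a))*((7+0)+(0*5))))*((((6+3)+(1*b))*((0+7)*(b*4)))*(((x*0)*z)*((z*b)+(2+b))))); overall: (((((z+(5+z))*b)*((z*(9*a))*((7+0)+(0*5))))*((((6+3)+(1*b))*((0+7)*(b*4)))*(((x*0)*z)*((z*b)+(2+b)))))*1) -> ((((z+(5+z))*b)*((z*(9*a))*((7+0)+(0*5))))*((((6+3)+(1*b))*((0+7)*(b*4)))*(((x*0)*z)*((z*b)+(2+b)))))
Step 2: at LRRL: (7+0) -> 7; overall: ((((z+(5+z))*b)*((z*(9*a))*((7+0)+(0*5))))*((((6+3)+(1*b))*((0+7)*(b*4)))*(((x*0)*z)*((z*b)+(2+b))))) -> ((((z+(5+z))*b)*((z*(9*a))*(7+(0*5))))*((((6+3)+(1*b))*((0+7)*(b*4)))*(((x*0)*z)*((z*b)+(2+b)))))
Step 3: at LRRR: (0*5) -> 0; overall: ((((z+(5+z))*b)*((z*(9*a))*(7+(0*5))))*((((6+3)+(1*b))*((0+7)*(b*4)))*(((x*0)*z)*((z*b)+(2+b))))) -> ((((z+(5+z))*b)*((z*(9*a))*(7+0)))*((((6+3)+(1*b))*((0+7)*(b*4)))*(((x*0)*z)*((z*b)+(2+b)))))
Step 4: at LRR: (7+0) -> 7; overall: ((((z+(5+z))*b)*((z*(9*a))*(7+0)))*((((6+3)+(1*b))*((0+7)*(b*4)))*(((x*0)*z)*((z*b)+(2+b))))) -> ((((z+(5+z))*b)*((z*(9*a))*7))*((((6+3)+(1*b))*((0+7)*(b*4)))*(((x*0)*z)*((z*b)+(2+b)))))
Step 5: at RLLL: (6+3) -> 9; overall: ((((z+(5+z))*b)*((z*(9*a))*7))*((((6+3)+(1*b))*((0+7)*(b*4)))*(((x*0)*z)*((z*b)+(2+b))))) -> ((((z+(5+z))*b)*((z*(9*a))*7))*(((9+(1*b))*((0+7)*(b*4)))*(((x*0)*z)*((z*b)+(2+b)))))
Step 6: at RLLR: (1*b) -> b; overall: ((((z+(5+z))*b)*((z*(9*a))*7))*(((9+(1*b))*((0+7)*(b*4)))*(((x*0)*z)*((z*b)+(2+b))))) -> ((((z+(5+z))*b)*((z*(9*a))*7))*(((9+b)*((0+7)*(b*4)))*(((x*0)*z)*((z*b)+(2+b)))))
Step 7: at RLRL: (0+7) -> 7; overall: ((((z+(5+z))*b)*((z*(9*a))*7))*(((9+b)*((0+7)*(b*4)))*(((x*0)*z)*((z*b)+(2+b))))) -> ((((z+(5+z))*b)*((z*(9*a))*7))*(((9+b)*(7*(b*4)))*(((x*0)*z)*((z*b)+(2+b)))))
Step 8: at RRLL: (x*0) -> 0; overall: ((((z+(5+z))*b)*((z*(9*a))*7))*(((9+b)*(7*(b*4)))*(((x*0)*z)*((z*b)+(2+b))))) -> ((((z+(5+z))*b)*((z*(9*a))*7))*(((9+b)*(7*(b*4)))*((0*z)*((z*b)+(2+b)))))
Step 9: at RRL: (0*z) -> 0; overall: ((((z+(5+z))*b)*((z*(9*a))*7))*(((9+b)*(7*(b*4)))*((0*z)*((z*b)+(2+b))))) -> ((((z+(5+z))*b)*((z*(9*a))*7))*(((9+b)*(7*(b*4)))*(0*((z*b)+(2+b)))))
Step 10: at RR: (0*((z*b)+(2+b))) -> 0; overall: ((((z+(5+z))*b)*((z*(9*a))*7))*(((9+b)*(7*(b*4)))*(0*((z*b)+(2+b))))) -> ((((z+(5+z))*b)*((z*(9*a))*7))*(((9+b)*(7*(b*4)))*0))
Step 11: at R: (((9+b)*(7*(b*4)))*0) -> 0; overall: ((((z+(5+z))*b)*((z*(9*a))*7))*(((9+b)*(7*(b*4)))*0)) -> ((((z+(5+z))*b)*((z*(9*a))*7))*0)
Step 12: at root: ((((z+(5+z))*b)*((z*(9*a))*7))*0) -> 0; overall: ((((z+(5+z))*b)*((z*(9*a))*7))*0) -> 0
Fixed point: 0

Answer: 0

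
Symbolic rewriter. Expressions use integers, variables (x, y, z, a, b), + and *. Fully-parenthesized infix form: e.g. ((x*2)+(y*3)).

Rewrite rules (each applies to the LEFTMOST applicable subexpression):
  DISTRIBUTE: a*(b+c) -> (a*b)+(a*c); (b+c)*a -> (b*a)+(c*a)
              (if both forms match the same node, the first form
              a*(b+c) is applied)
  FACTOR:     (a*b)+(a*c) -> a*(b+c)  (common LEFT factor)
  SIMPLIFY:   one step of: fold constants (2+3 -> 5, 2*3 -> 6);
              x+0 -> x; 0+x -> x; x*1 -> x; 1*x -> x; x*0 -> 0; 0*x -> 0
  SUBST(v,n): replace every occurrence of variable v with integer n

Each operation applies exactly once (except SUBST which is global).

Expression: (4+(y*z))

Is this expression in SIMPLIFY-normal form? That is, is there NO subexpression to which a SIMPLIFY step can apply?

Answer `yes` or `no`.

Expression: (4+(y*z))
Scanning for simplifiable subexpressions (pre-order)...
  at root: (4+(y*z)) (not simplifiable)
  at R: (y*z) (not simplifiable)
Result: no simplifiable subexpression found -> normal form.

Answer: yes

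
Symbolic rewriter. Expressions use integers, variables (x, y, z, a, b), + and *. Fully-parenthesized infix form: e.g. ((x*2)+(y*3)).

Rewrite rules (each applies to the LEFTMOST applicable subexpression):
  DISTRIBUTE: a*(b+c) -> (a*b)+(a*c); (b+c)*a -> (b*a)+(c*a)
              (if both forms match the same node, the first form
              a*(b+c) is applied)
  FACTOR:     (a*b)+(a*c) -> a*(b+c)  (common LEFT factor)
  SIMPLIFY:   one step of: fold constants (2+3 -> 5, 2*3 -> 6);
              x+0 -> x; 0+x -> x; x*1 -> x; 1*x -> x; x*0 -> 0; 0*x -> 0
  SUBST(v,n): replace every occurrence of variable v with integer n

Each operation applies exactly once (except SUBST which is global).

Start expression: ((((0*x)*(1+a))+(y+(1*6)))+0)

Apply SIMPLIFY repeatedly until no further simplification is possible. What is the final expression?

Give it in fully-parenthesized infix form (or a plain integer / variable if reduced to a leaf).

Answer: (y+6)

Derivation:
Start: ((((0*x)*(1+a))+(y+(1*6)))+0)
Step 1: at root: ((((0*x)*(1+a))+(y+(1*6)))+0) -> (((0*x)*(1+a))+(y+(1*6))); overall: ((((0*x)*(1+a))+(y+(1*6)))+0) -> (((0*x)*(1+a))+(y+(1*6)))
Step 2: at LL: (0*x) -> 0; overall: (((0*x)*(1+a))+(y+(1*6))) -> ((0*(1+a))+(y+(1*6)))
Step 3: at L: (0*(1+a)) -> 0; overall: ((0*(1+a))+(y+(1*6))) -> (0+(y+(1*6)))
Step 4: at root: (0+(y+(1*6))) -> (y+(1*6)); overall: (0+(y+(1*6))) -> (y+(1*6))
Step 5: at R: (1*6) -> 6; overall: (y+(1*6)) -> (y+6)
Fixed point: (y+6)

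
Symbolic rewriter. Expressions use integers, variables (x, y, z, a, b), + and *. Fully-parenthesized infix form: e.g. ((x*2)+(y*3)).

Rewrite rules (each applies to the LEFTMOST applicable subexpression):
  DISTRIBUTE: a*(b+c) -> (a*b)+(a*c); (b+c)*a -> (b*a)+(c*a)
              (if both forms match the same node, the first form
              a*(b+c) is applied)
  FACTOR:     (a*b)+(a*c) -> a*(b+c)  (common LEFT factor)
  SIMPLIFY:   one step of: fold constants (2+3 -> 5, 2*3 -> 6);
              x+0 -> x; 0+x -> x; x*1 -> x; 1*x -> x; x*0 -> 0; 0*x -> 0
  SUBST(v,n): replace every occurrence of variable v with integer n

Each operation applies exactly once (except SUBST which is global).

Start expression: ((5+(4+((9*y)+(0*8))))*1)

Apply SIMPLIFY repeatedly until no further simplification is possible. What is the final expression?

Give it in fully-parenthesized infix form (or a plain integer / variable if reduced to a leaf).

Start: ((5+(4+((9*y)+(0*8))))*1)
Step 1: at root: ((5+(4+((9*y)+(0*8))))*1) -> (5+(4+((9*y)+(0*8)))); overall: ((5+(4+((9*y)+(0*8))))*1) -> (5+(4+((9*y)+(0*8))))
Step 2: at RRR: (0*8) -> 0; overall: (5+(4+((9*y)+(0*8)))) -> (5+(4+((9*y)+0)))
Step 3: at RR: ((9*y)+0) -> (9*y); overall: (5+(4+((9*y)+0))) -> (5+(4+(9*y)))
Fixed point: (5+(4+(9*y)))

Answer: (5+(4+(9*y)))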